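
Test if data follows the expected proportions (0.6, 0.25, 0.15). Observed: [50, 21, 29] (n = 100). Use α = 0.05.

Expected: [60.0, 25.0, 15.0]. χ² = 15.373. df = 2, critical = 5.991. Reject H₀.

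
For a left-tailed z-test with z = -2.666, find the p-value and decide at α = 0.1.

p = P(Z < -2.666) = Φ(-2.666) ≈ 0.0038. Since p < 0.1, reject H₀ (significant) at α = 0.1.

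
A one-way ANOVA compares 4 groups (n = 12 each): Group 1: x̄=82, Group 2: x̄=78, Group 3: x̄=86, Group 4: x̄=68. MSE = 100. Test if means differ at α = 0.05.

Grand mean = 78.5. SS_between = 2148.0, MS_between = 716.0. F = 7.16, F_crit ≈ 2.816. Reject H₀.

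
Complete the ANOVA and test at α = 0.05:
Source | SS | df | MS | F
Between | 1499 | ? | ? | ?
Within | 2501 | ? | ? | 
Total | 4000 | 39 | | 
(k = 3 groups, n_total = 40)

df_between = 2, df_within = 37. MS_between = 749.5, MS_within = 67.59. F = 11.088, F_crit ≈ 3.252. Reject H₀.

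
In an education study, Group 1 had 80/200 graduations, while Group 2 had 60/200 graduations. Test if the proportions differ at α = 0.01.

p̂₁ = 0.4, p̂₂ = 0.3, pooled p̂ = 0.35. z = 2.097. Critical: ±2.576. Fail to reject H₀.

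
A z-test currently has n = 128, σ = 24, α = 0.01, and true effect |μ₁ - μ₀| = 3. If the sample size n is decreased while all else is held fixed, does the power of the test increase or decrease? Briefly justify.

Power decreases: a smaller n inflates the standard error σ/√n, pulling the sampling distribution under H₁ back toward the critical value.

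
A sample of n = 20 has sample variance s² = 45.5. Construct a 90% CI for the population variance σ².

df = 19. χ²_{0.05} = 30.144, χ²_{0.95} = 10.117. CI for σ² = ((n-1)s²/χ²_{α/2}, (n-1)s²/χ²_{1-α/2}) = (19·45.5/30.144, 19·45.5/10.117) = (28.68, 85.45)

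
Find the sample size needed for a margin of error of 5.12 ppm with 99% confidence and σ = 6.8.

n = (z*σ/E)² = (2.576×6.8/5.12)² = 11.7 → n = 12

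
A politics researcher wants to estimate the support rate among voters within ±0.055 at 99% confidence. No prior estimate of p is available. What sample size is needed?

Conservative approach: use p = 0.5 (maximizes p(1-p) = 0.25). n = z²(0.25)/E² = 2.576²×0.25/0.055² = 548.4 → n = 549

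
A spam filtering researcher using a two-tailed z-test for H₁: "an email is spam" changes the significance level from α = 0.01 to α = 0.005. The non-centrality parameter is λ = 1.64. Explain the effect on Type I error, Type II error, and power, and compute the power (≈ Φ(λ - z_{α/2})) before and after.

Decreasing α from 0.01 to 0.005:
• Type I error rate decreases (α is the Type I rate by definition).
• Critical value moves from z_{α/2} = 2.576 to 2.807, so power = Φ(λ - z_{α/2}) goes from Φ(1.64 - 2.576) = 0.175 to Φ(1.64 - 2.807) = 0.122.
• Type II error rate β = 1 - power therefore increases (0.825 → 0.878).
Appropriate when false positives are costly — here, a legitimate email is sent to the spam folder and the user misses it.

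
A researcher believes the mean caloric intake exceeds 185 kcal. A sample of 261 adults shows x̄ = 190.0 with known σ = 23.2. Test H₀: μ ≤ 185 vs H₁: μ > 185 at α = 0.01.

z = 3.482. Critical value: 2.33. Reject H₀.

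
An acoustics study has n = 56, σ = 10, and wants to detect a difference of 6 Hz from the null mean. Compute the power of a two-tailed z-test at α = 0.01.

SE = σ/√n = 10/√56 = 1.336. Non-centrality λ = d/SE = 6/1.336 = 4.49. Power ≈ Φ(λ - z_{α/2}) = Φ(4.49 - 2.576) = Φ(1.914) = 0.972.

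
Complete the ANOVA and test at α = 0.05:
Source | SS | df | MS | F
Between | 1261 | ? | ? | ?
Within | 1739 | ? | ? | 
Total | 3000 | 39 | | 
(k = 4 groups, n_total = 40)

df_between = 3, df_within = 36. MS_between = 420.33, MS_within = 48.31. F = 8.702, F_crit ≈ 2.866. Reject H₀.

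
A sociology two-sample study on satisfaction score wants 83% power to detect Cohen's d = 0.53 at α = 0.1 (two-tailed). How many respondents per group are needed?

z_{α/2} = 1.645, z_β = Φ⁻¹(0.83) = 0.954. For medium effect (d = 0.53): n per group = 2(z_{α/2} + z_β)²/d² = 2(1.645 + 0.954)²/0.53² = 48.1 → 49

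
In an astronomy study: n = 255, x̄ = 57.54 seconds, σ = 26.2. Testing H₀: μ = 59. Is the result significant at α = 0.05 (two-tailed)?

z = (57.54 - 59)/(26.2/√255) = -0.89. Since |z| ≤ 1.96, not significant at α = 0.05.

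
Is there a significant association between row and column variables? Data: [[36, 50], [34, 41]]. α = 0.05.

χ² = 0.197. df = 1, critical = 3.841. Fail to reject H₀. No evidence of dependence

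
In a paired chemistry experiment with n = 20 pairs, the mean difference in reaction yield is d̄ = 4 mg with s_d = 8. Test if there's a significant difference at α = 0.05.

t = d̄/(s_d/√n) = 4/(8/√20) = 2.236. df = 19, critical t = ±2.093. Reject H₀.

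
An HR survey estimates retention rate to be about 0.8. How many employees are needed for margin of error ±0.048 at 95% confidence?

n = z²p(1-p)/E² = 1.96²×0.8×0.2/0.048² = 266.8 → n = 267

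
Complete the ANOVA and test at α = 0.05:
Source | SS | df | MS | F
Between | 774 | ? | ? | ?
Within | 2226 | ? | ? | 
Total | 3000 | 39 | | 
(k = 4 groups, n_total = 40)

df_between = 3, df_within = 36. MS_between = 258.0, MS_within = 61.83. F = 4.173, F_crit ≈ 2.866. Reject H₀.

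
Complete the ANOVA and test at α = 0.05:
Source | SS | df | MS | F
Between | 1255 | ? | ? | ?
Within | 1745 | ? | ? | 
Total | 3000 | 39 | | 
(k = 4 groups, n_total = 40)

df_between = 3, df_within = 36. MS_between = 418.33, MS_within = 48.47. F = 8.63, F_crit ≈ 2.866. Reject H₀.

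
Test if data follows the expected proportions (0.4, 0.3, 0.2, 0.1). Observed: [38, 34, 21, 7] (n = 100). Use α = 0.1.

Expected: [40.0, 30.0, 20.0, 10.0]. χ² = 1.583. df = 3, critical = 6.251. Fail to reject H₀.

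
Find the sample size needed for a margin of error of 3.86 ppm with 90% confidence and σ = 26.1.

n = (z*σ/E)² = (1.645×26.1/3.86)² = 123.7 → n = 124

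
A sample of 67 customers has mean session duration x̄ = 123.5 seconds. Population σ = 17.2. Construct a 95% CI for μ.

CI = x̄ ± z*(σ/√n) = 123.5 ± 1.96(17.2/√67) = 123.5 ± 4.12 = (119.38, 127.62)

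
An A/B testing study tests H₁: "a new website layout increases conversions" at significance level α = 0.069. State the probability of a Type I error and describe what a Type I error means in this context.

P(Type I error) = α = 0.069. A Type I error is rejecting H₀ when H₀ is actually true (false positive) — here, concluding that a new website layout increases conversions when in fact this is not the case. Consequence: rolling out a layout that doesn't actually help — wasted engineering effort.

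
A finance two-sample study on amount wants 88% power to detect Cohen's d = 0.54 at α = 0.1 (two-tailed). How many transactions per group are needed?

z_{α/2} = 1.645, z_β = Φ⁻¹(0.88) = 1.175. For medium effect (d = 0.54): n per group = 2(z_{α/2} + z_β)²/d² = 2(1.645 + 1.175)²/0.54² = 54.5 → 55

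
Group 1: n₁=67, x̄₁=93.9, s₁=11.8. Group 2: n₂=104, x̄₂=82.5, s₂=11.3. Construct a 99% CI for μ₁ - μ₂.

Difference = 11.4. SE = √(11.8²/67 + 11.3²/104) = 1.818. CI = (6.72, 16.08)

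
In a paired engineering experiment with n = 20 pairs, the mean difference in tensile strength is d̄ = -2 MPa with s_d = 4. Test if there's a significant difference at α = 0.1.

t = d̄/(s_d/√n) = -2/(4/√20) = -2.236. df = 19, critical t = ±1.729. Reject H₀.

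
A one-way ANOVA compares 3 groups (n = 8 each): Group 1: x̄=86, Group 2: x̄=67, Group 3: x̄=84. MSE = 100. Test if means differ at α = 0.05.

Grand mean = 79.0. SS_between = 1744.0, MS_between = 872.0. F = 8.72, F_crit ≈ 3.467. Reject H₀.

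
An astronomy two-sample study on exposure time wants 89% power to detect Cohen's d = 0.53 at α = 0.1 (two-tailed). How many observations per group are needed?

z_{α/2} = 1.645, z_β = Φ⁻¹(0.89) = 1.227. For medium effect (d = 0.53): n per group = 2(z_{α/2} + z_β)²/d² = 2(1.645 + 1.227)²/0.53² = 58.7 → 59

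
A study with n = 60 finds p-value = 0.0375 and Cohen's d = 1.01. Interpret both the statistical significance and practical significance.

Statistically significant (p = 0.0375 < 0.05). Cohen's d = 1.01 indicates a large effect size. Both statistical and practical significance should be considered.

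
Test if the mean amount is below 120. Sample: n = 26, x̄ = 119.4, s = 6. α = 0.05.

t = (119.4 - 120)/(6/√26) = -0.51, df = 25. Critical t = -1.708. Fail to reject H₀.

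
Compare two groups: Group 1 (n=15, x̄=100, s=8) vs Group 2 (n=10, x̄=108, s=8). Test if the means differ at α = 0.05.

Pooled sp = 8.0. t = -2.449, df = 23. Critical t = ±2.069. Reject H₀.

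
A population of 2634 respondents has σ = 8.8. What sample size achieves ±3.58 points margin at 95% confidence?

Without FPC: n₀ = (1.96×8.8/3.58)² = 23.212. With FPC: n = n₀N/(n₀+N-1) = 23.02 → n = 24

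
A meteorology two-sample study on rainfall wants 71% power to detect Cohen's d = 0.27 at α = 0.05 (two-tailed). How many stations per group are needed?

z_{α/2} = 1.96, z_β = Φ⁻¹(0.71) = 0.553. For small effect (d = 0.27): n per group = 2(z_{α/2} + z_β)²/d² = 2(1.96 + 0.553)²/0.27² = 173.3 → 174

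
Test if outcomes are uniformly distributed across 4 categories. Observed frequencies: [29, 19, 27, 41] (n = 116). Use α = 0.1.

Expected = 29 each. χ² = Σ(O-E)²/E = 8.552. df = 3, critical value = 6.251. Reject H₀.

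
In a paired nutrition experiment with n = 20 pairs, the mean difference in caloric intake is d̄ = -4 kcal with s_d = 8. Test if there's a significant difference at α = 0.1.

t = d̄/(s_d/√n) = -4/(8/√20) = -2.236. df = 19, critical t = ±1.729. Reject H₀.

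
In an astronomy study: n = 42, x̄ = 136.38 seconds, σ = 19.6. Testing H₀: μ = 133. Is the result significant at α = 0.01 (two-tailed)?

z = (136.38 - 133)/(19.6/√42) = 1.118. Since |z| ≤ 2.576, not significant at α = 0.01.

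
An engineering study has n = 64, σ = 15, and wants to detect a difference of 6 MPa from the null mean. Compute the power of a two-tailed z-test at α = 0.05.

SE = σ/√n = 15/√64 = 1.875. Non-centrality λ = d/SE = 6/1.875 = 3.2. Power ≈ Φ(λ - z_{α/2}) = Φ(3.2 - 1.96) = Φ(1.24) = 0.893.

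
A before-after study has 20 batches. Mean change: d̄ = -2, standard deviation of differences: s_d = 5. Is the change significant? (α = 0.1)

t = d̄/(s_d/√n) = -2/(5/√20) = -1.789. df = 19, critical t = ±1.729. Reject H₀.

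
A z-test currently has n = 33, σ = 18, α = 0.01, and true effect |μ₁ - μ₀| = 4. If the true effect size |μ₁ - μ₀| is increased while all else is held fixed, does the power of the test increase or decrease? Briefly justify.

Power increases: a larger true effect increases the non-centrality λ = |μ₁ - μ₀|/(σ/√n).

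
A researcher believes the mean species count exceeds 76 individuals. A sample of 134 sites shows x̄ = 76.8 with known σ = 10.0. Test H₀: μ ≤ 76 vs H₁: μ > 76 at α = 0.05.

z = 0.926. Critical value: 1.645. Fail to reject H₀.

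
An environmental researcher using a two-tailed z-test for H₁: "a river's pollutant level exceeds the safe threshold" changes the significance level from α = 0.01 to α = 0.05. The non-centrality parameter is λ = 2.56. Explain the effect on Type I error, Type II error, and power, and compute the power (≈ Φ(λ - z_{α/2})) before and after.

Increasing α from 0.01 to 0.05:
• Type I error rate increases (α is the Type I rate by definition).
• Critical value moves from z_{α/2} = 2.576 to 1.96, so power = Φ(λ - z_{α/2}) goes from Φ(2.56 - 2.576) = 0.494 to Φ(2.56 - 1.96) = 0.726.
• Type II error rate β = 1 - power therefore decreases (0.506 → 0.274).
Appropriate when false negatives are costly — here, allowing unsafe pollution to continue.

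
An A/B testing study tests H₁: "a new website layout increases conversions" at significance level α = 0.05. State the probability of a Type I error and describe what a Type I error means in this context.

P(Type I error) = α = 0.05. A Type I error is rejecting H₀ when H₀ is actually true (false positive) — here, concluding that a new website layout increases conversions when in fact this is not the case. Consequence: rolling out a layout that doesn't actually help — wasted engineering effort.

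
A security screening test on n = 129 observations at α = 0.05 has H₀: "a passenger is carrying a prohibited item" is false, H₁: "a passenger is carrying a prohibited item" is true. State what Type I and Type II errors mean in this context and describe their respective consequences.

Type I (false positive): concluding that a passenger is carrying a prohibited item when it is not — detaining an innocent passenger — delay and inconvenience. Type II (false negative): failing to conclude that a passenger is carrying a prohibited item when it is — letting a prohibited item through — security breach. Which is costlier depends on domain priorities and is a judgement call rather than a statistical fact.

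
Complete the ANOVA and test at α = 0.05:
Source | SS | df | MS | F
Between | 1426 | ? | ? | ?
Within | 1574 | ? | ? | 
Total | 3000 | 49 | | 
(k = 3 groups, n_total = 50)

df_between = 2, df_within = 47. MS_between = 713.0, MS_within = 33.49. F = 21.29, F_crit ≈ 3.195. Reject H₀.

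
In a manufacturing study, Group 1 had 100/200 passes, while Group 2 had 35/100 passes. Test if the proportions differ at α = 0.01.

p̂₁ = 0.5, p̂₂ = 0.35, pooled p̂ = 0.45. z = 2.462. Critical: ±2.576. Fail to reject H₀.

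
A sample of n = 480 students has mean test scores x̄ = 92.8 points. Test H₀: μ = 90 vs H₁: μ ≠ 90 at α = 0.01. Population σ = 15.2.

z = (x̄ - μ₀)/(σ/√n) = (92.8 - 90)/(15.2/√480) = 4.036. Critical value: ±2.576. Since |4.036| > 2.576, Reject H₀.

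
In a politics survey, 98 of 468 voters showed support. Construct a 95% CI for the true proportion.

p̂ = 0.209. CI = p̂ ± z*√(p̂(1-p̂)/n) = (0.173, 0.246)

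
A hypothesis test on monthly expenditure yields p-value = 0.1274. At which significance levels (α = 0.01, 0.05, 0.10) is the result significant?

p = 0.1274. Not significant at any of the given levels.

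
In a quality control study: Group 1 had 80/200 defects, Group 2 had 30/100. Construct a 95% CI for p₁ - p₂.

p̂₁ = 0.4, p̂₂ = 0.3. Difference = 0.1. CI = (-0.013, 0.213)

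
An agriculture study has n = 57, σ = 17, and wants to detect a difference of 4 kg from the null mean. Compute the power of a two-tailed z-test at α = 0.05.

SE = σ/√n = 17/√57 = 2.252. Non-centrality λ = d/SE = 4/2.252 = 1.776. Power ≈ Φ(λ - z_{α/2}) = Φ(1.776 - 1.96) = Φ(-0.184) = 0.427.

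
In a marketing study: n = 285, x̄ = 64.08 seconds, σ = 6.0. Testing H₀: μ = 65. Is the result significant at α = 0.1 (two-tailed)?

z = (64.08 - 65)/(6.0/√285) = -2.589. Since |z| > 1.645, significant at α = 0.1.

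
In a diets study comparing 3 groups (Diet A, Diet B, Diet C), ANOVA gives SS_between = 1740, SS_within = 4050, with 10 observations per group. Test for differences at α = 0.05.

df_between = 2, df_within = 27. F = MS_between/MS_within = 870.0/150.0 = 5.8. F_crit ≈ 3.354. Reject H₀. At least one mean differs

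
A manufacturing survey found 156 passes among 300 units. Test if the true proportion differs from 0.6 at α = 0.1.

p̂ = 0.52, p₀ = 0.6. z = (p̂ - p₀)/√(p₀(1-p₀)/n) = -2.828. Critical: ±1.645. Reject H₀.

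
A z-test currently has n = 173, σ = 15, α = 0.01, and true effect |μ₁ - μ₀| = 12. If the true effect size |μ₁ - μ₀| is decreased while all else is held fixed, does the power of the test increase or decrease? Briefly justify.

Power decreases: a smaller true effect decreases the non-centrality λ = |μ₁ - μ₀|/(σ/√n).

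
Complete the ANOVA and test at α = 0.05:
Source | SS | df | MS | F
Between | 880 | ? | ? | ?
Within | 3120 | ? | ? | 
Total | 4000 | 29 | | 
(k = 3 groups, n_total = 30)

df_between = 2, df_within = 27. MS_between = 440.0, MS_within = 115.56. F = 3.808, F_crit ≈ 3.354. Reject H₀.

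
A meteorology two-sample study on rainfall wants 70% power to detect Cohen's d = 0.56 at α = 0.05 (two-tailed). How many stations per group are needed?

z_{α/2} = 1.96, z_β = Φ⁻¹(0.7) = 0.524. For medium effect (d = 0.56): n per group = 2(z_{α/2} + z_β)²/d² = 2(1.96 + 0.524)²/0.56² = 39.4 → 40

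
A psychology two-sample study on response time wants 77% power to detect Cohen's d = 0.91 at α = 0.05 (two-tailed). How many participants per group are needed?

z_{α/2} = 1.96, z_β = Φ⁻¹(0.77) = 0.739. For large effect (d = 0.91): n per group = 2(z_{α/2} + z_β)²/d² = 2(1.96 + 0.739)²/0.91² = 17.6 → 18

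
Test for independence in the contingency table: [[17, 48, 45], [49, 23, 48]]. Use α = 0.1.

χ² = 24.025. df = 2, critical = 4.605. Reject H₀. Variables are dependent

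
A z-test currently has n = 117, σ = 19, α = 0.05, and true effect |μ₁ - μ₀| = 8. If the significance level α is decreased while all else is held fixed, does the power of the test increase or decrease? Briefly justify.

Power decreases: a smaller α raises the critical value, so less of the H₁ sampling distribution falls in the rejection region.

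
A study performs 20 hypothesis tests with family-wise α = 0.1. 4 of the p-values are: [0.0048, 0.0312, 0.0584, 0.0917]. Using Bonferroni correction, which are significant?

Bonferroni α = 0.1/20 = 0.005. Significant p-values: [0.0048]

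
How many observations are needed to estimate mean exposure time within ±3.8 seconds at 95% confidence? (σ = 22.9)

n = (z*σ/E)² = (1.96×22.9/3.8)² = 139.5 → n = 140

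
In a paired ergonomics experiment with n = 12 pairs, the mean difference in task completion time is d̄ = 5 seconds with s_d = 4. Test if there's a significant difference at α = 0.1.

t = d̄/(s_d/√n) = 5/(4/√12) = 4.33. df = 11, critical t = ±1.796. Reject H₀.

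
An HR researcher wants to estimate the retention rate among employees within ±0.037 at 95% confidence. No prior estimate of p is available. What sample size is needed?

Conservative approach: use p = 0.5 (maximizes p(1-p) = 0.25). n = z²(0.25)/E² = 1.96²×0.25/0.037² = 701.5 → n = 702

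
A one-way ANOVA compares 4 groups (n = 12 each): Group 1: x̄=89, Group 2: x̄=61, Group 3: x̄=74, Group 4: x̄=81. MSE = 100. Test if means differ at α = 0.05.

Grand mean = 76.25. SS_between = 5073.0, MS_between = 1691.0. F = 16.91, F_crit ≈ 2.816. Reject H₀.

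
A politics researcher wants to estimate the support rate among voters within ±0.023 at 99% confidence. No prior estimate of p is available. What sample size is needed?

Conservative approach: use p = 0.5 (maximizes p(1-p) = 0.25). n = z²(0.25)/E² = 2.576²×0.25/0.023² = 3136.0 → n = 3136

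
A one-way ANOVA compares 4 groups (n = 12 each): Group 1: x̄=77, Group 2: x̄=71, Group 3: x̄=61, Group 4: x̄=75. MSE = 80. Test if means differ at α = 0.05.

Grand mean = 71.0. SS_between = 1824.0, MS_between = 608.0. F = 7.6, F_crit ≈ 2.816. Reject H₀.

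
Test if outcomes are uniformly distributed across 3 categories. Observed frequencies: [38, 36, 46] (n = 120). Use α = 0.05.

Expected = 40 each. χ² = Σ(O-E)²/E = 1.4. df = 2, critical value = 5.991. Fail to reject H₀.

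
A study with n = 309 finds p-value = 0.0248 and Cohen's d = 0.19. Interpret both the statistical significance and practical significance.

Statistically significant (p = 0.0248 < 0.05). Cohen's d = 0.19 indicates a very small effect size. Both statistical and practical significance should be considered.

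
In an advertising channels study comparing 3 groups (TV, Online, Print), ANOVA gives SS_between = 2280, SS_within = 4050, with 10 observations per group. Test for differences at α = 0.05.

df_between = 2, df_within = 27. F = MS_between/MS_within = 1140.0/150.0 = 7.6. F_crit ≈ 3.354. Reject H₀. At least one mean differs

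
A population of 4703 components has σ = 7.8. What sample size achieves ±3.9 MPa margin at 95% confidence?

Without FPC: n₀ = (1.96×7.8/3.9)² = 15.366. With FPC: n = n₀N/(n₀+N-1) = 15.3 → n = 16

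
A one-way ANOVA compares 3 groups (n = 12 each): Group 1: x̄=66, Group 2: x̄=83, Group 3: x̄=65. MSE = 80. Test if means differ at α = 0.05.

Grand mean = 71.33. SS_between = 2456.0, MS_between = 1228.0. F = 15.35, F_crit ≈ 3.285. Reject H₀.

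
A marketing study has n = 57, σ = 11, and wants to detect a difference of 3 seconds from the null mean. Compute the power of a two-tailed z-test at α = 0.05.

SE = σ/√n = 11/√57 = 1.457. Non-centrality λ = d/SE = 3/1.457 = 2.059. Power ≈ Φ(λ - z_{α/2}) = Φ(2.059 - 1.96) = Φ(0.099) = 0.539.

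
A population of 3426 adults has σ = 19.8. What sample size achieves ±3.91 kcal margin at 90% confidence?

Without FPC: n₀ = (1.645×19.8/3.91)² = 69.392. With FPC: n = n₀N/(n₀+N-1) = 68.03 → n = 69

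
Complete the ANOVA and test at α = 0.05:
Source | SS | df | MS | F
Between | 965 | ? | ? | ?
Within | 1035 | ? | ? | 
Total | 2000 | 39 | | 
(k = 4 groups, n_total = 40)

df_between = 3, df_within = 36. MS_between = 321.67, MS_within = 28.75. F = 11.188, F_crit ≈ 2.866. Reject H₀.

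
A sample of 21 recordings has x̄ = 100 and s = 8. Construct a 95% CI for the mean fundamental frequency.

CI = x̄ ± t*(s/√n) = 100 ± 2.086(8/√21) = (96.36, 103.64)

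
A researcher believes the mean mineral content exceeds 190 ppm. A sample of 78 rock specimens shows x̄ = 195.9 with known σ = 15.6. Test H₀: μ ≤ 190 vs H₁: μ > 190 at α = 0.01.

z = 3.34. Critical value: 2.33. Reject H₀.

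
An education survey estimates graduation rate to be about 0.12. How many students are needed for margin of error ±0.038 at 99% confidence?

n = z²p(1-p)/E² = 2.576²×0.12×0.88/0.038² = 485.3 → n = 486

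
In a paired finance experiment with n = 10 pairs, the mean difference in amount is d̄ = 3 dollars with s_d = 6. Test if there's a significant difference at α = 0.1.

t = d̄/(s_d/√n) = 3/(6/√10) = 1.581. df = 9, critical t = ±1.833. Fail to reject H₀.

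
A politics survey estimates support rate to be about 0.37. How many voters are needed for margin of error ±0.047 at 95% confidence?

n = z²p(1-p)/E² = 1.96²×0.37×0.63/0.047² = 405.4 → n = 406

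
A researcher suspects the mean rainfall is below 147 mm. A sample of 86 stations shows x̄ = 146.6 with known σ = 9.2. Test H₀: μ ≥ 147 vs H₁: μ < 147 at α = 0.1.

z = -0.403. Critical value: -1.28. Fail to reject H₀.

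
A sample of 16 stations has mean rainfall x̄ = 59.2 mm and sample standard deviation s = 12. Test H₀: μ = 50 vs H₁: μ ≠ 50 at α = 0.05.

t = (x̄ - μ₀)/(s/√n) = (59.2 - 50)/(12/√16) = 3.067. df = 15, critical t = ±2.131. Reject H₀.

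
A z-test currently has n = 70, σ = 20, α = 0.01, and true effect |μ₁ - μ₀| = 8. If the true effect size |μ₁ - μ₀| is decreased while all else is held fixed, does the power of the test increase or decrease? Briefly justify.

Power decreases: a smaller true effect decreases the non-centrality λ = |μ₁ - μ₀|/(σ/√n).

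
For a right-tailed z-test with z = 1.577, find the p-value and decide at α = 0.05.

p = P(Z > 1.577) = 1 - Φ(1.577) ≈ 0.0574. Since p ≥ 0.05, fail to reject H₀ (not significant) at α = 0.05.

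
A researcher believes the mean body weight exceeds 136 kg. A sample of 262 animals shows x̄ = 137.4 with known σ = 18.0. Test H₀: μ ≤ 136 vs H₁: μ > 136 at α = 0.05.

z = 1.259. Critical value: 1.645. Fail to reject H₀.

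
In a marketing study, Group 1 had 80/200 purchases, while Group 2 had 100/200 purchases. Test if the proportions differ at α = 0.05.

p̂₁ = 0.4, p̂₂ = 0.5, pooled p̂ = 0.45. z = -2.01. Critical: ±1.96. Reject H₀.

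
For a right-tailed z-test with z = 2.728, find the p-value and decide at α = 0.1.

p = P(Z > 2.728) = 1 - Φ(2.728) ≈ 0.0032. Since p < 0.1, reject H₀ (significant) at α = 0.1.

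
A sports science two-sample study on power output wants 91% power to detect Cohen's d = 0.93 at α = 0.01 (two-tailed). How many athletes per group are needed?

z_{α/2} = 2.576, z_β = Φ⁻¹(0.91) = 1.341. For large effect (d = 0.93): n per group = 2(z_{α/2} + z_β)²/d² = 2(2.576 + 1.341)²/0.93² = 35.5 → 36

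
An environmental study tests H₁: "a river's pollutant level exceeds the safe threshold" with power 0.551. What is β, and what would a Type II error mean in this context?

β = 1 - power = 1 - 0.551 = 0.449. A Type II error is failing to reject H₀ when H₀ is false (false negative) — here, failing to conclude that a river's pollutant level exceeds the safe threshold when in fact it is true. Consequence: allowing unsafe pollution to continue.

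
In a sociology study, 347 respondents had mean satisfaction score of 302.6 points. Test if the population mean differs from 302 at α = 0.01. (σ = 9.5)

z = (x̄ - μ₀)/(σ/√n) = (302.6 - 302)/(9.5/√347) = 1.177. Critical value: ±2.576. Since |1.177| ≤ 2.576, Fail to reject H₀.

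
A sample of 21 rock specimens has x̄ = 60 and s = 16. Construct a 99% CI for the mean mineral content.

CI = x̄ ± t*(s/√n) = 60 ± 2.845(16/√21) = (50.07, 69.93)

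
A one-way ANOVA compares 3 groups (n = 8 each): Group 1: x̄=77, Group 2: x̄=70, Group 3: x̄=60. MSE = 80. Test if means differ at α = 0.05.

Grand mean = 69.0. SS_between = 1168.0, MS_between = 584.0. F = 7.3, F_crit ≈ 3.467. Reject H₀.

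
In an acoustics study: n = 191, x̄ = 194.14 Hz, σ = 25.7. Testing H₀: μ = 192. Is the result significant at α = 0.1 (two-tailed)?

z = (194.14 - 192)/(25.7/√191) = 1.151. Since |z| ≤ 1.645, not significant at α = 0.1.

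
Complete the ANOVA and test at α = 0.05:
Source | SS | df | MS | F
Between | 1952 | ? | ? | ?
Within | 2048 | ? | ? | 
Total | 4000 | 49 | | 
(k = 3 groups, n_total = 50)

df_between = 2, df_within = 47. MS_between = 976.0, MS_within = 43.57. F = 22.398, F_crit ≈ 3.195. Reject H₀.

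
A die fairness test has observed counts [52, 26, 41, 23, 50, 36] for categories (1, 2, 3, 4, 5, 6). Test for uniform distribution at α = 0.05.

Expected = 38 each. χ² = Σ(O-E)²/E = 19.0. df = 5, critical value = 11.07. Reject H₀.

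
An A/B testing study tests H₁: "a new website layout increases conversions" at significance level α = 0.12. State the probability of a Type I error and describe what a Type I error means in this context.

P(Type I error) = α = 0.12. A Type I error is rejecting H₀ when H₀ is actually true (false positive) — here, concluding that a new website layout increases conversions when in fact this is not the case. Consequence: rolling out a layout that doesn't actually help — wasted engineering effort.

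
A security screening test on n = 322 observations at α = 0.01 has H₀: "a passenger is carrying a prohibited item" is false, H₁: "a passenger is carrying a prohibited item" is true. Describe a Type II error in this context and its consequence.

Type II error: failing to reject H₀ when it is false — concluding that a passenger is carrying a prohibited item is not supported when in fact it is. Consequence: letting a prohibited item through — security breach.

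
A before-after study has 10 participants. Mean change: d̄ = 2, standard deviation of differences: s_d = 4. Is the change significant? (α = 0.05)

t = d̄/(s_d/√n) = 2/(4/√10) = 1.581. df = 9, critical t = ±2.262. Fail to reject H₀.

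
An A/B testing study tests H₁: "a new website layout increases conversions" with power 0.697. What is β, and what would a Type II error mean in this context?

β = 1 - power = 1 - 0.697 = 0.303. A Type II error is failing to reject H₀ when H₀ is false (false negative) — here, failing to conclude that a new website layout increases conversions when in fact it is true. Consequence: discarding a layout that would have improved conversions — lost revenue.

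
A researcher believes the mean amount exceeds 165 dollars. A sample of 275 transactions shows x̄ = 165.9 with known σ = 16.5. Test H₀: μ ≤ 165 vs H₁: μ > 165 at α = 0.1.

z = 0.905. Critical value: 1.28. Fail to reject H₀.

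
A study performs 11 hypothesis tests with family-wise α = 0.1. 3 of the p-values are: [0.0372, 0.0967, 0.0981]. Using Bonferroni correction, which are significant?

Bonferroni α = 0.1/11 = 0.00909. None of the given p-values are significant.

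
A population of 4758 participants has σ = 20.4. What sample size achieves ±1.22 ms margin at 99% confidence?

Without FPC: n₀ = (2.576×20.4/1.22)² = 1855.378. With FPC: n = n₀N/(n₀+N-1) = 1335.1 → n = 1336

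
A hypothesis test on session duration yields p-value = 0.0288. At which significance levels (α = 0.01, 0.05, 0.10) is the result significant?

p = 0.0288. Significant at: α = 0.05, 0.1.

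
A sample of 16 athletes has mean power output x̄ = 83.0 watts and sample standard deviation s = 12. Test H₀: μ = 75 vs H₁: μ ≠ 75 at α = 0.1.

t = (x̄ - μ₀)/(s/√n) = (83.0 - 75)/(12/√16) = 2.667. df = 15, critical t = ±1.753. Reject H₀.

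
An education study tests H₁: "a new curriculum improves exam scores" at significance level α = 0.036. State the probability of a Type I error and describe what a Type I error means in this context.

P(Type I error) = α = 0.036. A Type I error is rejecting H₀ when H₀ is actually true (false positive) — here, concluding that a new curriculum improves exam scores when in fact this is not the case. Consequence: adopting a curriculum that gives no real benefit — disruption for nothing.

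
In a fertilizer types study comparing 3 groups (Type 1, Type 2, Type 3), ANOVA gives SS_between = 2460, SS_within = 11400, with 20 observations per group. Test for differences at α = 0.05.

df_between = 2, df_within = 57. F = MS_between/MS_within = 1230.0/200.0 = 6.15. F_crit ≈ 3.159. Reject H₀. At least one mean differs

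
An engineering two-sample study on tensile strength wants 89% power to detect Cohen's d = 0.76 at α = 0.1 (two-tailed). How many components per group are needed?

z_{α/2} = 1.645, z_β = Φ⁻¹(0.89) = 1.227. For medium effect (d = 0.76): n per group = 2(z_{α/2} + z_β)²/d² = 2(1.645 + 1.227)²/0.76² = 28.6 → 29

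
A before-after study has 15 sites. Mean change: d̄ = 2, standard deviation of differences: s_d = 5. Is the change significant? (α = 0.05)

t = d̄/(s_d/√n) = 2/(5/√15) = 1.549. df = 14, critical t = ±2.145. Fail to reject H₀.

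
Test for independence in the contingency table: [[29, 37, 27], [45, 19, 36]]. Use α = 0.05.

χ² = 10.291. df = 2, critical = 5.991. Reject H₀. Variables are dependent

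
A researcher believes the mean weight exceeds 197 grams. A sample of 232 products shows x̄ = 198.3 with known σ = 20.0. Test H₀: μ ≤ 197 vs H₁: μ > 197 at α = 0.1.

z = 0.99. Critical value: 1.28. Fail to reject H₀.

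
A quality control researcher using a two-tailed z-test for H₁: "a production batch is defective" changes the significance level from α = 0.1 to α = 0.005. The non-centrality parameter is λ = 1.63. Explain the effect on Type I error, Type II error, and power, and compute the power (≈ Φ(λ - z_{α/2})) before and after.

Decreasing α from 0.1 to 0.005:
• Type I error rate decreases (α is the Type I rate by definition).
• Critical value moves from z_{α/2} = 1.645 to 2.807, so power = Φ(λ - z_{α/2}) goes from Φ(1.63 - 1.645) = 0.494 to Φ(1.63 - 2.807) = 0.12.
• Type II error rate β = 1 - power therefore increases (0.506 → 0.88).
Appropriate when false positives are costly — here, scrapping a good batch — wasted material and cost for no reason.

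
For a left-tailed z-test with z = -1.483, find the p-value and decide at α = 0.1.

p = P(Z < -1.483) = Φ(-1.483) ≈ 0.069. Since p < 0.1, reject H₀ (significant) at α = 0.1.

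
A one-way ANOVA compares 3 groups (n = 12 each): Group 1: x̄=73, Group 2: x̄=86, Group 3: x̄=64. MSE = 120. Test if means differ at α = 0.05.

Grand mean = 74.33. SS_between = 2936.0, MS_between = 1468.0. F = 12.233, F_crit ≈ 3.285. Reject H₀.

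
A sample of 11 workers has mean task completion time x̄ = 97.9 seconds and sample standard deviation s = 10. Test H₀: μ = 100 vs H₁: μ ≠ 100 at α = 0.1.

t = (x̄ - μ₀)/(s/√n) = (97.9 - 100)/(10/√11) = -0.696. df = 10, critical t = ±1.812. Fail to reject H₀.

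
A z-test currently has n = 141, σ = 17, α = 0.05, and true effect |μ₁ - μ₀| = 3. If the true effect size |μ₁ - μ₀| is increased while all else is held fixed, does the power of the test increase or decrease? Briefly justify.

Power increases: a larger true effect increases the non-centrality λ = |μ₁ - μ₀|/(σ/√n).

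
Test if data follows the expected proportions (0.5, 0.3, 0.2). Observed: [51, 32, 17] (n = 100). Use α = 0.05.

Expected: [50.0, 30.0, 20.0]. χ² = 0.603. df = 2, critical = 5.991. Fail to reject H₀.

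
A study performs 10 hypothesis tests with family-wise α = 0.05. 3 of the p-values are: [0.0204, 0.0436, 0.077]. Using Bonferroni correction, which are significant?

Bonferroni α = 0.05/10 = 0.005. None of the given p-values are significant.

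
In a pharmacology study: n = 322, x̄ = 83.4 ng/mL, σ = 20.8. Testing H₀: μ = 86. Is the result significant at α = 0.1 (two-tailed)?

z = (83.4 - 86)/(20.8/√322) = -2.243. Since |z| > 1.645, significant at α = 0.1.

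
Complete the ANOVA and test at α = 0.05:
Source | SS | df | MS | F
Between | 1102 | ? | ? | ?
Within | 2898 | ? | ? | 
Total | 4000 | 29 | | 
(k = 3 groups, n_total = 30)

df_between = 2, df_within = 27. MS_between = 551.0, MS_within = 107.33. F = 5.134, F_crit ≈ 3.354. Reject H₀.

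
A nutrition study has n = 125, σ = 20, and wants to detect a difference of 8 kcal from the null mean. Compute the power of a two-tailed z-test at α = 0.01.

SE = σ/√n = 20/√125 = 1.789. Non-centrality λ = d/SE = 8/1.789 = 4.472. Power ≈ Φ(λ - z_{α/2}) = Φ(4.472 - 2.576) = Φ(1.896) = 0.971.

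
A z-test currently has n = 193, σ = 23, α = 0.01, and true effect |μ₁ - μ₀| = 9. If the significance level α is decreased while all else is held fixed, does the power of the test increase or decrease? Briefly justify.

Power decreases: a smaller α raises the critical value, so less of the H₁ sampling distribution falls in the rejection region.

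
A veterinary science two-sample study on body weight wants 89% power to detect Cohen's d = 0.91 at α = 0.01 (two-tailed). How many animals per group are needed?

z_{α/2} = 2.576, z_β = Φ⁻¹(0.89) = 1.227. For large effect (d = 0.91): n per group = 2(z_{α/2} + z_β)²/d² = 2(2.576 + 1.227)²/0.91² = 34.9 → 35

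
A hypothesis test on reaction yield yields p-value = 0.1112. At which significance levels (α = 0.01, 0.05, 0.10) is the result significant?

p = 0.1112. Not significant at any of the given levels.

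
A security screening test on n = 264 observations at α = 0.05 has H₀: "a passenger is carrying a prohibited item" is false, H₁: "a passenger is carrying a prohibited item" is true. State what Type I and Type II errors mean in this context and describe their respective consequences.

Type I (false positive): concluding that a passenger is carrying a prohibited item when it is not — detaining an innocent passenger — delay and inconvenience. Type II (false negative): failing to conclude that a passenger is carrying a prohibited item when it is — letting a prohibited item through — security breach. Which is costlier depends on domain priorities and is a judgement call rather than a statistical fact.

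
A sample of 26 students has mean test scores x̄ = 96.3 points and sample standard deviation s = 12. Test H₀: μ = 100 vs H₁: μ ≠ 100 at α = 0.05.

t = (x̄ - μ₀)/(s/√n) = (96.3 - 100)/(12/√26) = -1.572. df = 25, critical t = ±2.06. Fail to reject H₀.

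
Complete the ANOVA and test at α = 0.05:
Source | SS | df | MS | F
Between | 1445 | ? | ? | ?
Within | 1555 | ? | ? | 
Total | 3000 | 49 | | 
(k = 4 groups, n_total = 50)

df_between = 3, df_within = 46. MS_between = 481.67, MS_within = 33.8. F = 14.249, F_crit ≈ 2.807. Reject H₀.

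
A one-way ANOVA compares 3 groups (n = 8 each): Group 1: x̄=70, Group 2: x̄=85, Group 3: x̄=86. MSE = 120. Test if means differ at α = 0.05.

Grand mean = 80.33. SS_between = 1285.33, MS_between = 642.67. F = 5.356, F_crit ≈ 3.467. Reject H₀.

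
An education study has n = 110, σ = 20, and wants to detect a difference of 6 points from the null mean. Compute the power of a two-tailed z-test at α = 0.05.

SE = σ/√n = 20/√110 = 1.907. Non-centrality λ = d/SE = 6/1.907 = 3.146. Power ≈ Φ(λ - z_{α/2}) = Φ(3.146 - 1.96) = Φ(1.186) = 0.882.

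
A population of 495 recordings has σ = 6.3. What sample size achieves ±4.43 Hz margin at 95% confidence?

Without FPC: n₀ = (1.96×6.3/4.43)² = 7.769. With FPC: n = n₀N/(n₀+N-1) = 7.7 → n = 8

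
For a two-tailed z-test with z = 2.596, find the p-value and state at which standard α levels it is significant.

p = 2·P(Z > |2.596|) = 2·(1 - Φ(2.596)) ≈ 0.0094. Significant at α = 0.1; Significant at α = 0.05; Significant at α = 0.01.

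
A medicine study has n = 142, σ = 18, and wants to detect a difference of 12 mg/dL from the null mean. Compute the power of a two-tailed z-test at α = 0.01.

SE = σ/√n = 18/√142 = 1.511. Non-centrality λ = d/SE = 12/1.511 = 7.944. Power ≈ Φ(λ - z_{α/2}) = Φ(7.944 - 2.576) = Φ(5.368) = 1.0.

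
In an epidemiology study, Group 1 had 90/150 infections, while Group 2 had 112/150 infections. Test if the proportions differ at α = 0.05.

p̂₁ = 0.6, p̂₂ = 0.747, pooled p̂ = 0.673. z = -2.708. Critical: ±1.96. Reject H₀.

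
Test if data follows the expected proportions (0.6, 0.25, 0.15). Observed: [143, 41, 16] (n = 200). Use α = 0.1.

Expected: [120.0, 50.0, 30.0]. χ² = 12.562. df = 2, critical = 4.605. Reject H₀.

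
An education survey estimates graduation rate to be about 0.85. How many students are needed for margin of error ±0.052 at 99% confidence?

n = z²p(1-p)/E² = 2.576²×0.85×0.15/0.052² = 312.9 → n = 313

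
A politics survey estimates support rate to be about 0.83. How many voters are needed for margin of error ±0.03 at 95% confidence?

n = z²p(1-p)/E² = 1.96²×0.83×0.17/0.03² = 602.3 → n = 603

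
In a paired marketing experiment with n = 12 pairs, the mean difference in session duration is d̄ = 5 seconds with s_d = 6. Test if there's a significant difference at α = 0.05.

t = d̄/(s_d/√n) = 5/(6/√12) = 2.887. df = 11, critical t = ±2.201. Reject H₀.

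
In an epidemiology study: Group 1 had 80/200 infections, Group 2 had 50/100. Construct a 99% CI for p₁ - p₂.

p̂₁ = 0.4, p̂₂ = 0.5. Difference = -0.1. CI = (-0.257, 0.057)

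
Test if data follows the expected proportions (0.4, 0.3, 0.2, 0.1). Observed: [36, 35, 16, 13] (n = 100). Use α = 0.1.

Expected: [40.0, 30.0, 20.0, 10.0]. χ² = 2.933. df = 3, critical = 6.251. Fail to reject H₀.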